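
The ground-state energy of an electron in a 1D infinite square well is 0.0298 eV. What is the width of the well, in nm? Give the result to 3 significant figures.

From E_n = n²h²/(8m_eL²), L = n·h/√(8m_eE_n).
E_1 = 0.0298 eV = 4.774×10^-21 J, so L = 1·6.626×10^-34/√(8·9.109×10^-31·4.774×10^-21) = 3.55×10^-9 m = 3.55 nm.

L = 3.55 nm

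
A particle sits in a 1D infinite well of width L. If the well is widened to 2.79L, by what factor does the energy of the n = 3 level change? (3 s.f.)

E_n ∝ 1/L², so the energy scales by 1/2.79² = 0.128.

0.128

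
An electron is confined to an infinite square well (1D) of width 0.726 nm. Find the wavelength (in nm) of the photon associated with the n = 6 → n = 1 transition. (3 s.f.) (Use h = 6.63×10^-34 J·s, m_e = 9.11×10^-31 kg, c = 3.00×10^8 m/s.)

E_1 = h²/(8m_eL²) = 1.144×10^-19 J, so ΔE = (6² − 1²)E_1 = 4.004×10^-18 J.
λ = hc/ΔE = (6.63×10^-34·3.00×10^8)/4.004×10^-18 = 4.97×10^-8 m = 49.7 nm.

λ = 49.7 nm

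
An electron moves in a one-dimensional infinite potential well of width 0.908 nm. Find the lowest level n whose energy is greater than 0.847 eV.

E_1 = h²/(8m_eL²) = 7.308×10^-20 J = 0.4562 eV.
Need n² > 0.847/0.4562 = 1.857, i.e. n > 1.363.
The smallest integer satisfying this is n = 2.

n = 2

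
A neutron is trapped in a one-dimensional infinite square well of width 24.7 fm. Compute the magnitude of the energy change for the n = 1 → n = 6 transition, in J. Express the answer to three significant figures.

|ΔE| = 1.88×10^-12 J

E_1 = h²/(8m_nL²) = 5.370×10^-14 J.
|ΔE| = |1² − 6²|·E_1 = 35·5.370×10^-14 J = 1.88×10^-12 J.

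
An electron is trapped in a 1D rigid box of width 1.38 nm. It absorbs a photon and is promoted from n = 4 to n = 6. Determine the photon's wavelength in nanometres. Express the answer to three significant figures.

E_1 = h²/(8m_eL²) = 3.164×10^-20 J, so ΔE = (6² − 4²)E_1 = 6.328×10^-19 J.
λ = hc/ΔE = (6.626×10^-34·2.998×10^8)/6.328×10^-19 = 3.14×10^-7 m = 314 nm.

λ = 314 nm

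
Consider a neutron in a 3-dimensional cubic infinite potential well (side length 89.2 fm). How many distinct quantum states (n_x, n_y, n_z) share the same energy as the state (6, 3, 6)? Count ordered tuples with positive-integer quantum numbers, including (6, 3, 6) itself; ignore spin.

degeneracy = 12

The level has n_x² + n_y² + n_z² = 81. The ordered positive-integer solutions are (1, 4, 8), (1, 8, 4), (3, 6, 6), (4, 1, 8), (4, 4, 7), (4, 7, 4), (4, 8, 1), (6, 3, 6), (6, 6, 3), (7, 4, 4), (8, 1, 4), (8, 4, 1).
That gives 12 states.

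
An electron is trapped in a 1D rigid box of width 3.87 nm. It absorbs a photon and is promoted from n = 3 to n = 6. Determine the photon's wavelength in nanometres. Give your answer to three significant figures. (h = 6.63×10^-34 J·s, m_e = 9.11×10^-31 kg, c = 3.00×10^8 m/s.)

E_1 = h²/(8m_eL²) = 4.027×10^-21 J, so ΔE = (6² − 3²)E_1 = 1.087×10^-19 J.
λ = hc/ΔE = (6.63×10^-34·3.00×10^8)/1.087×10^-19 = 1.83×10^-6 m = 1.83×10^3 nm.

λ = 1.83×10^3 nm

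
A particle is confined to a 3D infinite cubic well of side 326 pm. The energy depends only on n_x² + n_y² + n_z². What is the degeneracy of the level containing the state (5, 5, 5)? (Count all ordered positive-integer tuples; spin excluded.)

degeneracy = 7

The level has n_x² + n_y² + n_z² = 75. The ordered positive-integer solutions are (1, 5, 7), (1, 7, 5), (5, 1, 7), (5, 5, 5), (5, 7, 1), (7, 1, 5), (7, 5, 1).
That gives 7 states.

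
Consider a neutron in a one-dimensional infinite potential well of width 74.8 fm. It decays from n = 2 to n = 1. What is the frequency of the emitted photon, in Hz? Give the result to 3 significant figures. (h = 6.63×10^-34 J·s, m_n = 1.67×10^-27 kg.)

f = 2.66×10^19 Hz

E_1 = h²/(8m_nL²) = 5.881×10^-15 J and ΔE = (2² − 1²)E_1 = 1.764×10^-14 J.
f = ΔE/h = 1.764×10^-14/6.63×10^-34 = 2.66×10^19 Hz.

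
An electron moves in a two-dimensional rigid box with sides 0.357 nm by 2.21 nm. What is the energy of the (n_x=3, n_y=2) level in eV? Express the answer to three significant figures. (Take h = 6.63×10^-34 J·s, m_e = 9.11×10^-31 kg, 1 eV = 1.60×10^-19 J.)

For a 2D rectangular well E = (h²/8m_e)·Σ n_i²/L_i² = (6.63×10^-34)²/(8·9.11×10^-31) · [3²/(0.357 nm)² + 2²/(2.21 nm)²].
Evaluating gives E = 4.309×10^-18 J = 26.9 eV.

E = 26.9 eV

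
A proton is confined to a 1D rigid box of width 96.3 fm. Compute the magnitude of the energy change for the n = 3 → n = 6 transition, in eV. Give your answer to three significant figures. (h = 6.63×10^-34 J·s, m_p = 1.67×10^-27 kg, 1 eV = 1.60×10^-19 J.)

E_1 = h²/(8m_pL²) = 3.548×10^-15 J.
|ΔE| = |3² − 6²|·E_1 = 27·3.548×10^-15 J = 9.580×10^-14 J = 5.99×10^5 eV.

|ΔE| = 5.99×10^5 eV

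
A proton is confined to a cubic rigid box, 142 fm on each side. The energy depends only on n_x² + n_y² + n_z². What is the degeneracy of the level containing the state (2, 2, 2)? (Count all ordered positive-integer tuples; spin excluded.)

degeneracy = 1

The level has n_x² + n_y² + n_z² = 12. The ordered positive-integer solutions are (2, 2, 2).
That gives 1 state.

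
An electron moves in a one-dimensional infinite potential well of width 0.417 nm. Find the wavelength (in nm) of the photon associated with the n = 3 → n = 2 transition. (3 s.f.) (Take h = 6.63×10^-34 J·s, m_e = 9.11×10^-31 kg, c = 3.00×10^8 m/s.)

E_1 = h²/(8m_eL²) = 3.469×10^-19 J, so ΔE = (3² − 2²)E_1 = 1.735×10^-18 J.
λ = hc/ΔE = (6.63×10^-34·3.00×10^8)/1.735×10^-18 = 1.15×10^-7 m = 115 nm.

λ = 115 nm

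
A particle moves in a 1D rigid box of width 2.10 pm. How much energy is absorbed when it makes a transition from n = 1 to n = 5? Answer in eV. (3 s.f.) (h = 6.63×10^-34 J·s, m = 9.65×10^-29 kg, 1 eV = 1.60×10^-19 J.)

|ΔE| = 1.94×10^4 eV

E_1 = h²/(8mL²) = 1.291×10^-16 J.
|ΔE| = |1² − 5²|·E_1 = 24·1.291×10^-16 J = 3.098×10^-15 J = 1.94×10^4 eV.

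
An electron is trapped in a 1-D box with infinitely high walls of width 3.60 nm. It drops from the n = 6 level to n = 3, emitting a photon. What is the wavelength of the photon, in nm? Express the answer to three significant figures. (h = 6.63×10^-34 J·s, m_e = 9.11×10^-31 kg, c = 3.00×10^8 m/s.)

λ = 1.58×10^3 nm

E_1 = h²/(8m_eL²) = 4.654×10^-21 J, so ΔE = (6² − 3²)E_1 = 1.257×10^-19 J.
λ = hc/ΔE = (6.63×10^-34·3.00×10^8)/1.257×10^-19 = 1.58×10^-6 m = 1.58×10^3 nm.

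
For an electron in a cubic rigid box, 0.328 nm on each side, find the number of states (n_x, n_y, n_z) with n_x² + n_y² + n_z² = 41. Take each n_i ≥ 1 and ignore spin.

degeneracy = 9

The level has n_x² + n_y² + n_z² = 41. The ordered positive-integer solutions are (1, 2, 6), (1, 6, 2), (2, 1, 6), (2, 6, 1), (3, 4, 4), (4, 3, 4), (4, 4, 3), (6, 1, 2), (6, 2, 1).
That gives 9 states.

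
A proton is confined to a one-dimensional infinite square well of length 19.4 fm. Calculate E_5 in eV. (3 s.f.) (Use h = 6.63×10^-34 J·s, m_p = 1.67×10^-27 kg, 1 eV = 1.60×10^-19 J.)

E_5 = 1.37×10^7 eV

For an infinite well E_n = n²h²/(8m_pL²), so E_1 = h²/(8m_pL²) = (6.63×10^-34)²/(8·1.67×10^-27·(1.94×10^-14 m)²) = 8.742×10^-14 J.
Then E_5 = 5²·E_1 = 25·8.742×10^-14 J = 2.185×10^-12 J.
Converting, E_5 = 2.185×10^-12 J / (1.60×10^-19 J/eV) = 1.37×10^7 eV.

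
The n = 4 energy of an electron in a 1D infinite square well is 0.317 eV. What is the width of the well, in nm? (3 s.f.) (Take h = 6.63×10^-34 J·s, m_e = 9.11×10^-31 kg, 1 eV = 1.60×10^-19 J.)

From E_n = n²h²/(8m_eL²), L = n·h/√(8m_eE_n).
E_4 = 0.317 eV = 5.072×10^-20 J, so L = 4·6.63×10^-34/√(8·9.11×10^-31·5.072×10^-20) = 4.36×10^-9 m = 4.36 nm.

L = 4.36 nm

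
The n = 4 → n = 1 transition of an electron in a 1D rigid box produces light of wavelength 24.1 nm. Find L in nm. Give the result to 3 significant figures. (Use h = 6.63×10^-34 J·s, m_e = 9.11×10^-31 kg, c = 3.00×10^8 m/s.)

The photon carries ΔE = hc/λ = 6.63×10^-34·3.00×10^8/2.41×10^-8 m = 8.253×10^-18 J.
Since ΔE = (4² − 1²)E_1, E_1 = 5.502×10^-19 J, and L = h/√(8m_eE_1) = 3.31×10^-10 m = 0.331 nm.

L = 0.331 nm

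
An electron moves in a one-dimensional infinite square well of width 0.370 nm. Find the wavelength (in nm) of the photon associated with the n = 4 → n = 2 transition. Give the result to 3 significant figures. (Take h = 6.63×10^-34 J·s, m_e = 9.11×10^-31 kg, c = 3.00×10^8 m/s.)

λ = 37.6 nm

E_1 = h²/(8m_eL²) = 4.406×10^-19 J, so ΔE = (4² − 2²)E_1 = 5.287×10^-18 J.
λ = hc/ΔE = (6.63×10^-34·3.00×10^8)/5.287×10^-18 = 3.76×10^-8 m = 37.6 nm.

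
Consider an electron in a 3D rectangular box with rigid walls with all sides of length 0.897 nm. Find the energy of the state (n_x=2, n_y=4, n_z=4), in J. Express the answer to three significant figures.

For a 3D rectangular well E = (h²/8m_e)·Σ n_i²/L_i² = (6.626×10^-34)²/(8·9.109×10^-31) · [2²/(0.897 nm)² + 4²/(0.897 nm)² + 4²/(0.897 nm)²].
Evaluating gives E = 2.70×10^-18 J.

E = 2.70×10^-18 J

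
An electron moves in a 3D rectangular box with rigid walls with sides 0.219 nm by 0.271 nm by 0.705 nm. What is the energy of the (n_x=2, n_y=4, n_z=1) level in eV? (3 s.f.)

For a 3D rectangular well E = (h²/8m_e)·Σ n_i²/L_i² = (6.626×10^-34)²/(8·9.109×10^-31) · [2²/(0.219 nm)² + 4²/(0.271 nm)² + 1²/(0.705 nm)²].
Evaluating gives E = 1.827×10^-17 J = 114 eV.

E = 114 eV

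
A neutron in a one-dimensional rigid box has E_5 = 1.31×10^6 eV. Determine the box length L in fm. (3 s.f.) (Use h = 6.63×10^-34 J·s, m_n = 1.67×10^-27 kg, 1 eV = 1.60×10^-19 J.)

From E_n = n²h²/(8m_nL²), L = n·h/√(8m_nE_n).
E_5 = 1.31×10^6 eV = 2.096×10^-13 J, so L = 5·6.63×10^-34/√(8·1.67×10^-27·2.096×10^-13) = 6.26×10^-14 m = 62.6 fm.

L = 62.6 fm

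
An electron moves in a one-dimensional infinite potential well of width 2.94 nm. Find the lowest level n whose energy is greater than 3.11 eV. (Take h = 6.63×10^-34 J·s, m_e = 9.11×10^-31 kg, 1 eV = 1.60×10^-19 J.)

n = 9

E_1 = h²/(8m_eL²) = 6.978×10^-21 J = 0.04361 eV.
Need n² > 3.11/0.04361 = 71.31, i.e. n > 8.445.
The smallest integer satisfying this is n = 9.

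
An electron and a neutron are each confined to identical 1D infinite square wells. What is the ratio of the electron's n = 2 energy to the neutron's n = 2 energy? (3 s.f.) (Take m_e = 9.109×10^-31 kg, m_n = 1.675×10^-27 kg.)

1.84×10^3

E_n ∝ 1/m at fixed n and L, so the ratio is m_n/m_e = 1.675×10^-27/9.109×10^-31 = 1.84×10^3.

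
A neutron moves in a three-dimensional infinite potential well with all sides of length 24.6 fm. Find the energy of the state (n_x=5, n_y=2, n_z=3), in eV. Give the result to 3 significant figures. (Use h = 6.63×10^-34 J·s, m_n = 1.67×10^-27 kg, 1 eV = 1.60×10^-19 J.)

For a 3D rectangular well E = (h²/8m_n)·Σ n_i²/L_i² = (6.63×10^-34)²/(8·1.67×10^-27) · [5²/(24.6 fm)² + 2²/(24.6 fm)² + 3²/(24.6 fm)²].
Evaluating gives E = 2.066×10^-12 J = 1.29×10^7 eV.

E = 1.29×10^7 eV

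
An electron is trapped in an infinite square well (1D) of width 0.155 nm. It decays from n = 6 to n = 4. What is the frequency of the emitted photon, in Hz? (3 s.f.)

f = 7.57×10^16 Hz

E_1 = h²/(8m_eL²) = 2.508×10^-18 J and ΔE = (6² − 4²)E_1 = 5.016×10^-17 J.
f = ΔE/h = 5.016×10^-17/6.626×10^-34 = 7.57×10^16 Hz.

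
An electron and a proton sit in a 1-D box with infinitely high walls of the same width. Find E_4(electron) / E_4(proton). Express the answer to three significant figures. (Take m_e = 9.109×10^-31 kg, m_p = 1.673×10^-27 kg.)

E_n ∝ 1/m at fixed n and L, so the ratio is m_p/m_e = 1.673×10^-27/9.109×10^-31 = 1.84×10^3.

1.84×10^3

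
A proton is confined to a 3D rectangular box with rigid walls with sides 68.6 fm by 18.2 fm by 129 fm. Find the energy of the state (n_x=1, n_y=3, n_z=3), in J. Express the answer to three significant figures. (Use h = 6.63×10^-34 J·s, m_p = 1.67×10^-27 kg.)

E = 9.19×10^-13 J

For a 3D rectangular well E = (h²/8m_p)·Σ n_i²/L_i² = (6.63×10^-34)²/(8·1.67×10^-27) · [1²/(68.6 fm)² + 3²/(18.2 fm)² + 3²/(129 fm)²].
Evaluating gives E = 9.19×10^-13 J.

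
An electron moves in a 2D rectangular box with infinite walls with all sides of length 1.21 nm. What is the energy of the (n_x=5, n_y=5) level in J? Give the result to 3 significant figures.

For a 2D rectangular well E = (h²/8m_e)·Σ n_i²/L_i² = (6.626×10^-34)²/(8·9.109×10^-31) · [5²/(1.21 nm)² + 5²/(1.21 nm)²].
Evaluating gives E = 2.06×10^-18 J.

E = 2.06×10^-18 J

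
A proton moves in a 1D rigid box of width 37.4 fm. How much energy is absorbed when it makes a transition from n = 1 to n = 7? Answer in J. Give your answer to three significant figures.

|ΔE| = 1.13×10^-12 J

E_1 = h²/(8m_pL²) = 2.345×10^-14 J.
|ΔE| = |1² − 7²|·E_1 = 48·2.345×10^-14 J = 1.13×10^-12 J.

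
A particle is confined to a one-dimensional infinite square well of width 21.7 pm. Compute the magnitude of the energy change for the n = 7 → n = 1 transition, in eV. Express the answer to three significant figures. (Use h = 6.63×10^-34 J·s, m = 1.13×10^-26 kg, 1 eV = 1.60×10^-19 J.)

|ΔE| = 3.10 eV

E_1 = h²/(8mL²) = 1.033×10^-20 J.
|ΔE| = |7² − 1²|·E_1 = 48·1.033×10^-20 J = 4.958×10^-19 J = 3.10 eV.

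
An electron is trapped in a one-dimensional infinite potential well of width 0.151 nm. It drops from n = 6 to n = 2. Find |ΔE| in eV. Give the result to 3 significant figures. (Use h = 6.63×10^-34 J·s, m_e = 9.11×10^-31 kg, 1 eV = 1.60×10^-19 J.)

E_1 = h²/(8m_eL²) = 2.645×10^-18 J.
|ΔE| = |6² − 2²|·E_1 = 32·2.645×10^-18 J = 8.464×10^-17 J = 529 eV.

|ΔE| = 529 eV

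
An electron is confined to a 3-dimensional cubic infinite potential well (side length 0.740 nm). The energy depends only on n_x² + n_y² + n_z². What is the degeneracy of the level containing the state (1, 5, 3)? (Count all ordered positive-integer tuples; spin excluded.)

The level has n_x² + n_y² + n_z² = 35. The ordered positive-integer solutions are (1, 3, 5), (1, 5, 3), (3, 1, 5), (3, 5, 1), (5, 1, 3), (5, 3, 1).
That gives 6 states.

degeneracy = 6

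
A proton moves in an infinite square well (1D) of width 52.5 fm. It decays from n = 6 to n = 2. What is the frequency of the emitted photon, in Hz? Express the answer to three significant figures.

E_1 = h²/(8m_pL²) = 1.190×10^-14 J and ΔE = (6² − 2²)E_1 = 3.808×10^-13 J.
f = ΔE/h = 3.808×10^-13/6.626×10^-34 = 5.75×10^20 Hz.

f = 5.75×10^20 Hz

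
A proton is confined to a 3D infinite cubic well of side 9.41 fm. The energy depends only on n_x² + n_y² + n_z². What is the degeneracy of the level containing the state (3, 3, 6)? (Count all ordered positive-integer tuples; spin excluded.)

The level has n_x² + n_y² + n_z² = 54. The ordered positive-integer solutions are (1, 2, 7), (1, 7, 2), (2, 1, 7), (2, 5, 5), (2, 7, 1), (3, 3, 6), (3, 6, 3), (5, 2, 5), (5, 5, 2), (6, 3, 3), (7, 1, 2), (7, 2, 1).
That gives 12 states.

degeneracy = 12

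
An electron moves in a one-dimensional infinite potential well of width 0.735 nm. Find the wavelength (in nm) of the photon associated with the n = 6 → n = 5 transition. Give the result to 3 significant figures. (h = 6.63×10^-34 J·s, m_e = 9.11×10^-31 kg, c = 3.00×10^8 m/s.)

E_1 = h²/(8m_eL²) = 1.116×10^-19 J, so ΔE = (6² − 5²)E_1 = 1.228×10^-18 J.
λ = hc/ΔE = (6.63×10^-34·3.00×10^8)/1.228×10^-18 = 1.62×10^-7 m = 162 nm.

λ = 162 nm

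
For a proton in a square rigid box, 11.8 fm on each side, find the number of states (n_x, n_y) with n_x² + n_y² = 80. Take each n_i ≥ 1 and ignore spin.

degeneracy = 2

The level has n_x² + n_y² = 80. The ordered positive-integer solutions are (4, 8), (8, 4).
That gives 2 states.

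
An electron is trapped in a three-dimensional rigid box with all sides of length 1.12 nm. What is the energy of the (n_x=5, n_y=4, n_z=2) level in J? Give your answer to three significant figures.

E = 2.16×10^-18 J

For a 3D rectangular well E = (h²/8m_e)·Σ n_i²/L_i² = (6.626×10^-34)²/(8·9.109×10^-31) · [5²/(1.12 nm)² + 4²/(1.12 nm)² + 2²/(1.12 nm)²].
Evaluating gives E = 2.16×10^-18 J.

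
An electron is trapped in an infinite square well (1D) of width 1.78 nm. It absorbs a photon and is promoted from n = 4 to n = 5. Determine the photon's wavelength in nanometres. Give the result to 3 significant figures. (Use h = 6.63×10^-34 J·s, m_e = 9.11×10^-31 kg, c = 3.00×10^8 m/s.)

λ = 1.16×10^3 nm

E_1 = h²/(8m_eL²) = 1.904×10^-20 J, so ΔE = (5² − 4²)E_1 = 1.714×10^-19 J.
λ = hc/ΔE = (6.63×10^-34·3.00×10^8)/1.714×10^-19 = 1.16×10^-6 m = 1.16×10^3 nm.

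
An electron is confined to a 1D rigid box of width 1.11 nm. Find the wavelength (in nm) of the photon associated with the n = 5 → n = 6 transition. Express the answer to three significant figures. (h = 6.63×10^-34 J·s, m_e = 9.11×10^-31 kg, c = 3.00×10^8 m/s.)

E_1 = h²/(8m_eL²) = 4.895×10^-20 J, so ΔE = (6² − 5²)E_1 = 5.385×10^-19 J.
λ = hc/ΔE = (6.63×10^-34·3.00×10^8)/5.385×10^-19 = 3.69×10^-7 m = 369 nm.

λ = 369 nm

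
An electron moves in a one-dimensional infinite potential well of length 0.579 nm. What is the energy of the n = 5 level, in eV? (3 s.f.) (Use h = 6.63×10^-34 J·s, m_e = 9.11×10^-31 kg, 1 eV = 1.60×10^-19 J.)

E_5 = 28.1 eV

For an infinite well E_n = n²h²/(8m_eL²), so E_1 = h²/(8m_eL²) = (6.63×10^-34)²/(8·9.11×10^-31·(5.79×10^-10 m)²) = 1.799×10^-19 J.
Then E_5 = 5²·E_1 = 25·1.799×10^-19 J = 4.498×10^-18 J.
Converting, E_5 = 4.498×10^-18 J / (1.60×10^-19 J/eV) = 28.1 eV.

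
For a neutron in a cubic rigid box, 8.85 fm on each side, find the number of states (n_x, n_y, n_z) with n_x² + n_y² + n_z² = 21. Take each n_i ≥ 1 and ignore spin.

The level has n_x² + n_y² + n_z² = 21. The ordered positive-integer solutions are (1, 2, 4), (1, 4, 2), (2, 1, 4), (2, 4, 1), (4, 1, 2), (4, 2, 1).
That gives 6 states.

degeneracy = 6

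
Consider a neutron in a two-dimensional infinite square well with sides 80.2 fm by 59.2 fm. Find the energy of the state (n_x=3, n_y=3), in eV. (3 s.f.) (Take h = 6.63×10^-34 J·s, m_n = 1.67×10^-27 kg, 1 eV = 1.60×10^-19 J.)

For a 2D rectangular well E = (h²/8m_n)·Σ n_i²/L_i² = (6.63×10^-34)²/(8·1.67×10^-27) · [3²/(80.2 fm)² + 3²/(59.2 fm)²].
Evaluating gives E = 1.305×10^-13 J = 8.16×10^5 eV.

E = 8.16×10^5 eV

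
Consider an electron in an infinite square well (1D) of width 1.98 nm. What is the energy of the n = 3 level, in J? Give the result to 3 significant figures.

E_3 = 1.38×10^-19 J

For an infinite well E_n = n²h²/(8m_eL²), so E_1 = h²/(8m_eL²) = (6.626×10^-34)²/(8·9.109×10^-31·(1.98×10^-9 m)²) = 1.537×10^-20 J.
Then E_3 = 3²·E_1 = 9·1.537×10^-20 J = 1.38×10^-19 J.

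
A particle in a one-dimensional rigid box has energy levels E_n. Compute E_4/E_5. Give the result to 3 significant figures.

0.640

E_n ∝ n², so E_4/E_5 = 4²/5² = 16/25 = 0.640.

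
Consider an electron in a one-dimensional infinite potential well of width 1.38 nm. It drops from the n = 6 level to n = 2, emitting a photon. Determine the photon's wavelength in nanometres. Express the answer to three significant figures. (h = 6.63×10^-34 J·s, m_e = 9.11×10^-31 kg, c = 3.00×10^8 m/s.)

λ = 196 nm

E_1 = h²/(8m_eL²) = 3.167×10^-20 J, so ΔE = (6² − 2²)E_1 = 1.013×10^-18 J.
λ = hc/ΔE = (6.63×10^-34·3.00×10^8)/1.013×10^-18 = 1.96×10^-7 m = 196 nm.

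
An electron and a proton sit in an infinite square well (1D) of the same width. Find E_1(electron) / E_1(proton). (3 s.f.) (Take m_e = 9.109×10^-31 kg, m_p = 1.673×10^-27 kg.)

1.84×10^3

E_n ∝ 1/m at fixed n and L, so the ratio is m_p/m_e = 1.673×10^-27/9.109×10^-31 = 1.84×10^3.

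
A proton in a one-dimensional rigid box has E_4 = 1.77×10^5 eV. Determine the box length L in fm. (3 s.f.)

From E_n = n²h²/(8m_pL²), L = n·h/√(8m_pE_n).
E_4 = 1.77×10^5 eV = 2.836×10^-14 J, so L = 4·6.626×10^-34/√(8·1.673×10^-27·2.836×10^-14) = 1.36×10^-13 m = 136 fm.

L = 136 fm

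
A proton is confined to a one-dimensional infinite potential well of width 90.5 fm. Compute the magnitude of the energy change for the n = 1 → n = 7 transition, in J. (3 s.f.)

E_1 = h²/(8m_pL²) = 4.005×10^-15 J.
|ΔE| = |1² − 7²|·E_1 = 48·4.005×10^-15 J = 1.92×10^-13 J.

|ΔE| = 1.92×10^-13 J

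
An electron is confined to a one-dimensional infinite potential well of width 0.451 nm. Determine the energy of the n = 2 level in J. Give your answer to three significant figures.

E_2 = 1.18×10^-18 J

For an infinite well E_n = n²h²/(8m_eL²), so E_1 = h²/(8m_eL²) = (6.626×10^-34)²/(8·9.109×10^-31·(4.51×10^-10 m)²) = 2.962×10^-19 J.
Then E_2 = 2²·E_1 = 4·2.962×10^-19 J = 1.18×10^-18 J.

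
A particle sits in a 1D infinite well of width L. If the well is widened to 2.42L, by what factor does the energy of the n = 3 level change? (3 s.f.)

0.171

E_n ∝ 1/L², so the energy scales by 1/2.42² = 0.171.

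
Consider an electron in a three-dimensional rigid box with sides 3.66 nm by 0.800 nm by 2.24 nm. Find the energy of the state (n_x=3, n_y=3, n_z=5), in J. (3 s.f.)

E = 1.19×10^-18 J

For a 3D rectangular well E = (h²/8m_e)·Σ n_i²/L_i² = (6.626×10^-34)²/(8·9.109×10^-31) · [3²/(3.66 nm)² + 3²/(0.800 nm)² + 5²/(2.24 nm)²].
Evaluating gives E = 1.19×10^-18 J.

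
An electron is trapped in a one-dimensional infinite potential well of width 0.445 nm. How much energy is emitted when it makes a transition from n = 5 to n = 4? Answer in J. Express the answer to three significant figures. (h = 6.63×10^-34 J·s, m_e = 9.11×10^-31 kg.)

|ΔE| = 2.74×10^-18 J

E_1 = h²/(8m_eL²) = 3.046×10^-19 J.
|ΔE| = |5² − 4²|·E_1 = 9·3.046×10^-19 J = 2.74×10^-18 J.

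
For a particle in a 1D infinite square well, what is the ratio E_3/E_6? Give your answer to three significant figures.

E_n ∝ n², so E_3/E_6 = 3²/6² = 9/36 = 0.250.

0.250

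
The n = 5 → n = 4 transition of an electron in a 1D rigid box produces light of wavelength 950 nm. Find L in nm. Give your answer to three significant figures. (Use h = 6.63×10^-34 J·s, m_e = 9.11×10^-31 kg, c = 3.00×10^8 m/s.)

The photon carries ΔE = hc/λ = 6.63×10^-34·3.00×10^8/9.50×10^-7 m = 2.094×10^-19 J.
Since ΔE = (5² − 4²)E_1, E_1 = 2.327×10^-20 J, and L = h/√(8m_eE_1) = 1.61×10^-9 m = 1.61 nm.

L = 1.61 nm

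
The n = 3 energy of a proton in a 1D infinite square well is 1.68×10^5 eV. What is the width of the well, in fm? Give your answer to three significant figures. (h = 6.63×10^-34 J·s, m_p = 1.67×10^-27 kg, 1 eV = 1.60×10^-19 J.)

From E_n = n²h²/(8m_pL²), L = n·h/√(8m_pE_n).
E_3 = 1.68×10^5 eV = 2.688×10^-14 J, so L = 3·6.63×10^-34/√(8·1.67×10^-27·2.688×10^-14) = 1.05×10^-13 m = 105 fm.

L = 105 fm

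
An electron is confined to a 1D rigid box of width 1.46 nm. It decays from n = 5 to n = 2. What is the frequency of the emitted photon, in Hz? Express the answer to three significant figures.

f = 8.96×10^14 Hz

E_1 = h²/(8m_eL²) = 2.826×10^-20 J and ΔE = (5² − 2²)E_1 = 5.935×10^-19 J.
f = ΔE/h = 5.935×10^-19/6.626×10^-34 = 8.96×10^14 Hz.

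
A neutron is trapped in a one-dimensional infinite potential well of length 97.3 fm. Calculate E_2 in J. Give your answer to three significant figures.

For an infinite well E_n = n²h²/(8m_nL²), so E_1 = h²/(8m_nL²) = (6.626×10^-34)²/(8·1.675×10^-27·(9.73×10^-14 m)²) = 3.461×10^-15 J.
Then E_2 = 2²·E_1 = 4·3.461×10^-15 J = 1.38×10^-14 J.

E_2 = 1.38×10^-14 J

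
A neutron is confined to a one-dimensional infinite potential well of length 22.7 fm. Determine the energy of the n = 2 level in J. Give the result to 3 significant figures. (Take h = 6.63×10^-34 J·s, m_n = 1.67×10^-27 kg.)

E_2 = 2.55×10^-13 J

For an infinite well E_n = n²h²/(8m_nL²), so E_1 = h²/(8m_nL²) = (6.63×10^-34)²/(8·1.67×10^-27·(2.27×10^-14 m)²) = 6.385×10^-14 J.
Then E_2 = 2²·E_1 = 4·6.385×10^-14 J = 2.55×10^-13 J.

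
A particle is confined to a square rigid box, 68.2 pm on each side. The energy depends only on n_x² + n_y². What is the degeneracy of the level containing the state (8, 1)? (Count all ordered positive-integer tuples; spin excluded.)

degeneracy = 4

The level has n_x² + n_y² = 65. The ordered positive-integer solutions are (1, 8), (4, 7), (7, 4), (8, 1).
That gives 4 states.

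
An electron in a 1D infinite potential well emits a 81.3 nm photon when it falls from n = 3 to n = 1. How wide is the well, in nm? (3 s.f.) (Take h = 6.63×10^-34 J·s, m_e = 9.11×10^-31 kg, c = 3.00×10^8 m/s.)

The photon carries ΔE = hc/λ = 6.63×10^-34·3.00×10^8/8.13×10^-8 m = 2.446×10^-18 J.
Since ΔE = (3² − 1²)E_1, E_1 = 3.057×10^-19 J, and L = h/√(8m_eE_1) = 4.44×10^-10 m = 0.444 nm.

L = 0.444 nm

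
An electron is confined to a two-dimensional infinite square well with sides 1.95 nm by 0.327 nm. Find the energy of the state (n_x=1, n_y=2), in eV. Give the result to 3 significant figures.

For a 2D rectangular well E = (h²/8m_e)·Σ n_i²/L_i² = (6.626×10^-34)²/(8·9.109×10^-31) · [1²/(1.95 nm)² + 2²/(0.327 nm)²].
Evaluating gives E = 2.270×10^-18 J = 14.2 eV.

E = 14.2 eV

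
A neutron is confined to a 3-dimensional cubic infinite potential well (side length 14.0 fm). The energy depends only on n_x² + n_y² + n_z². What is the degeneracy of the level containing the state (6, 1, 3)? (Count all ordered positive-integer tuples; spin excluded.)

degeneracy = 6

The level has n_x² + n_y² + n_z² = 46. The ordered positive-integer solutions are (1, 3, 6), (1, 6, 3), (3, 1, 6), (3, 6, 1), (6, 1, 3), (6, 3, 1).
That gives 6 states.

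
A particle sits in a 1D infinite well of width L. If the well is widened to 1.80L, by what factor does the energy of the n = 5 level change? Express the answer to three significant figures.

E_n ∝ 1/L², so the energy scales by 1/1.80² = 0.309.

0.309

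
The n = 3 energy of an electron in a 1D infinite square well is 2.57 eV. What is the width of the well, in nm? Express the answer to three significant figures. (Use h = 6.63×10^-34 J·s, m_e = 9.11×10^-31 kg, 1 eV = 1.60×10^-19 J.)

From E_n = n²h²/(8m_eL²), L = n·h/√(8m_eE_n).
E_3 = 2.57 eV = 4.112×10^-19 J, so L = 3·6.63×10^-34/√(8·9.11×10^-31·4.112×10^-19) = 1.15×10^-9 m = 1.15 nm.

L = 1.15 nm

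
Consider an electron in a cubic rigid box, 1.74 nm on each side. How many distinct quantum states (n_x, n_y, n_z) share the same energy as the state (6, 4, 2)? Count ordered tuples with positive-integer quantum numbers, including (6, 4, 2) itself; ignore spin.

The level has n_x² + n_y² + n_z² = 56. The ordered positive-integer solutions are (2, 4, 6), (2, 6, 4), (4, 2, 6), (4, 6, 2), (6, 2, 4), (6, 4, 2).
That gives 6 states.

degeneracy = 6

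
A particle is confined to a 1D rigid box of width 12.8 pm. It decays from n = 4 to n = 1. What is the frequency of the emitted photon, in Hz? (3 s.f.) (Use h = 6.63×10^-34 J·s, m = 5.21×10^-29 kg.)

E_1 = h²/(8mL²) = 6.437×10^-18 J and ΔE = (4² − 1²)E_1 = 9.655×10^-17 J.
f = ΔE/h = 9.655×10^-17/6.63×10^-34 = 1.46×10^17 Hz.

f = 1.46×10^17 Hz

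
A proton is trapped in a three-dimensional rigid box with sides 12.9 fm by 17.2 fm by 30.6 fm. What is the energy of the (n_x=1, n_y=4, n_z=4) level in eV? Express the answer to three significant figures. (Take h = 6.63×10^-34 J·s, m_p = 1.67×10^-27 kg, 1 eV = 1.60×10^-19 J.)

For a 3D rectangular well E = (h²/8m_p)·Σ n_i²/L_i² = (6.63×10^-34)²/(8·1.67×10^-27) · [1²/(12.9 fm)² + 4²/(17.2 fm)² + 4²/(30.6 fm)²].
Evaluating gives E = 2.539×10^-12 J = 1.59×10^7 eV.

E = 1.59×10^7 eV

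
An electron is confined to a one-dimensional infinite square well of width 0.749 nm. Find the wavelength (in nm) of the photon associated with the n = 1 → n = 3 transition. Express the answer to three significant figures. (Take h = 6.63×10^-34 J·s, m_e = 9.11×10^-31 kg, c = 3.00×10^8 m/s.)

λ = 231 nm

E_1 = h²/(8m_eL²) = 1.075×10^-19 J, so ΔE = (3² − 1²)E_1 = 8.600×10^-19 J.
λ = hc/ΔE = (6.63×10^-34·3.00×10^8)/8.600×10^-19 = 2.31×10^-7 m = 231 nm.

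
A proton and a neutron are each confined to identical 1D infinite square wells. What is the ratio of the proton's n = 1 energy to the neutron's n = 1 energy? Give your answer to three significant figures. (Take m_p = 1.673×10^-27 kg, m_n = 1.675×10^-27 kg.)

E_n ∝ 1/m at fixed n and L, so the ratio is m_n/m_p = 1.675×10^-27/1.673×10^-27 = 1.00.

1.00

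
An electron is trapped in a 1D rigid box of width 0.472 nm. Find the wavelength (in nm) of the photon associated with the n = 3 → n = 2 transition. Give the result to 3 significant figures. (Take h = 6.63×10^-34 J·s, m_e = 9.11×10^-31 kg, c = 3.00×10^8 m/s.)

E_1 = h²/(8m_eL²) = 2.707×10^-19 J, so ΔE = (3² − 2²)E_1 = 1.353×10^-18 J.
λ = hc/ΔE = (6.63×10^-34·3.00×10^8)/1.353×10^-18 = 1.47×10^-7 m = 147 nm.

λ = 147 nm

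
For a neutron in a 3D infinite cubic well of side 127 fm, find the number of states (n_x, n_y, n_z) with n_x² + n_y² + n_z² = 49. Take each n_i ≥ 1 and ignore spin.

degeneracy = 6

The level has n_x² + n_y² + n_z² = 49. The ordered positive-integer solutions are (2, 3, 6), (2, 6, 3), (3, 2, 6), (3, 6, 2), (6, 2, 3), (6, 3, 2).
That gives 6 states.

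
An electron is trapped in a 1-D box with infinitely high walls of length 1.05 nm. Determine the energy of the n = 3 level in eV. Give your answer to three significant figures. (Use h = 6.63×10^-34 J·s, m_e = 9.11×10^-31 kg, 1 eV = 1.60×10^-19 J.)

For an infinite well E_n = n²h²/(8m_eL²), so E_1 = h²/(8m_eL²) = (6.63×10^-34)²/(8·9.11×10^-31·(1.05×10^-9 m)²) = 5.471×10^-20 J.
Then E_3 = 3²·E_1 = 9·5.471×10^-20 J = 4.924×10^-19 J.
Converting, E_3 = 4.924×10^-19 J / (1.60×10^-19 J/eV) = 3.08 eV.

E_3 = 3.08 eV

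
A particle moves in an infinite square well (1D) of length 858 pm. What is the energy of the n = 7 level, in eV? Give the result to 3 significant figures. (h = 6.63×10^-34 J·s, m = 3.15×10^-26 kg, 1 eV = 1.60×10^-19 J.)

For an infinite well E_n = n²h²/(8mL²), so E_1 = h²/(8mL²) = (6.63×10^-34)²/(8·3.15×10^-26·(8.58×10^-10 m)²) = 2.369×10^-24 J.
Then E_7 = 7²·E_1 = 49·2.369×10^-24 J = 1.161×10^-22 J.
Converting, E_7 = 1.161×10^-22 J / (1.60×10^-19 J/eV) = 7.26×10^-4 eV.

E_7 = 7.26×10^-4 eV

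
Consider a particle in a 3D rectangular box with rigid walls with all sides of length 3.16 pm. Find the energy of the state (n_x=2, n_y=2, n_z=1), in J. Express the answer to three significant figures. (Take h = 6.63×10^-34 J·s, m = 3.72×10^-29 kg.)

E = 1.33×10^-15 J

For a 3D rectangular well E = (h²/8m)·Σ n_i²/L_i² = (6.63×10^-34)²/(8·3.72×10^-29) · [2²/(3.16 pm)² + 2²/(3.16 pm)² + 1²/(3.16 pm)²].
Evaluating gives E = 1.33×10^-15 J.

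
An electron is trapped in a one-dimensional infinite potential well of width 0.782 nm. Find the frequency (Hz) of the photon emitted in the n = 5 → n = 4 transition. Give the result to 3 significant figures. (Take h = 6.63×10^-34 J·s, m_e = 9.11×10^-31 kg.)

E_1 = h²/(8m_eL²) = 9.863×10^-20 J and ΔE = (5² − 4²)E_1 = 8.877×10^-19 J.
f = ΔE/h = 8.877×10^-19/6.63×10^-34 = 1.34×10^15 Hz.

f = 1.34×10^15 Hz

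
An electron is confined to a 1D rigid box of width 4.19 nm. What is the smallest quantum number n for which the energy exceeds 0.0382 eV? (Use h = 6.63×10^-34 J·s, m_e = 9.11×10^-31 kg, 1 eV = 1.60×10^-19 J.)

n = 2

E_1 = h²/(8m_eL²) = 3.436×10^-21 J = 0.02148 eV.
Need n² > 0.0382/0.02148 = 1.778, i.e. n > 1.333.
The smallest integer satisfying this is n = 2.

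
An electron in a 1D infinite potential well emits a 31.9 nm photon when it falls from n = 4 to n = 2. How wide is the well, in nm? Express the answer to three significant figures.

L = 0.341 nm

The photon carries ΔE = hc/λ = 6.626×10^-34·2.998×10^8/3.19×10^-8 m = 6.227×10^-18 J.
Since ΔE = (4² − 2²)E_1, E_1 = 5.189×10^-19 J, and L = h/√(8m_eE_1) = 3.41×10^-10 m = 0.341 nm.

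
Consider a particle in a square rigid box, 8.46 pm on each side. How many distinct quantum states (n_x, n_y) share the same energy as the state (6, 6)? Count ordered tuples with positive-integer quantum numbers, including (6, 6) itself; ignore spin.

degeneracy = 1

The level has n_x² + n_y² = 72. The ordered positive-integer solutions are (6, 6).
That gives 1 state.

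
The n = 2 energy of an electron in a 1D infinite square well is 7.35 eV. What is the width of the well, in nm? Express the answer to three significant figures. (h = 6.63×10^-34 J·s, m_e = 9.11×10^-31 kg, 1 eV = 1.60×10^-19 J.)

L = 0.453 nm

From E_n = n²h²/(8m_eL²), L = n·h/√(8m_eE_n).
E_2 = 7.35 eV = 1.176×10^-18 J, so L = 2·6.63×10^-34/√(8·9.11×10^-31·1.176×10^-18) = 4.53×10^-10 m = 0.453 nm.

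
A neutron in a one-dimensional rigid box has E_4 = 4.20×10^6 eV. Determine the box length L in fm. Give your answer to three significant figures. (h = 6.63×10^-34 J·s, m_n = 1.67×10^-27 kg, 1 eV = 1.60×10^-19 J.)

From E_n = n²h²/(8m_nL²), L = n·h/√(8m_nE_n).
E_4 = 4.20×10^6 eV = 6.720×10^-13 J, so L = 4·6.63×10^-34/√(8·1.67×10^-27·6.720×10^-13) = 2.80×10^-14 m = 28.0 fm.

L = 28.0 fm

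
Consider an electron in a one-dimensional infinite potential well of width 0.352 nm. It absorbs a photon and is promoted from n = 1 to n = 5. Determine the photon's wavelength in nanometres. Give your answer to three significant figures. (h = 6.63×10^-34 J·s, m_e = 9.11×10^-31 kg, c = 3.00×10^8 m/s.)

λ = 17.0 nm

E_1 = h²/(8m_eL²) = 4.868×10^-19 J, so ΔE = (5² − 1²)E_1 = 1.168×10^-17 J.
λ = hc/ΔE = (6.63×10^-34·3.00×10^8)/1.168×10^-17 = 1.70×10^-8 m = 17.0 nm.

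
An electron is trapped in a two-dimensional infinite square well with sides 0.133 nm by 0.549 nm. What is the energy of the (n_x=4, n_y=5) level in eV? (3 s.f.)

For a 2D rectangular well E = (h²/8m_e)·Σ n_i²/L_i² = (6.626×10^-34)²/(8·9.109×10^-31) · [4²/(0.133 nm)² + 5²/(0.549 nm)²].
Evaluating gives E = 5.949×10^-17 J = 371 eV.

E = 371 eV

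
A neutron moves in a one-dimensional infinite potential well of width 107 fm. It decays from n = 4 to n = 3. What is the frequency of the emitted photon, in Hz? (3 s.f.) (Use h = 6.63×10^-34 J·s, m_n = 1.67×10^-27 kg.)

f = 3.03×10^19 Hz

E_1 = h²/(8m_nL²) = 2.874×10^-15 J and ΔE = (4² − 3²)E_1 = 2.012×10^-14 J.
f = ΔE/h = 2.012×10^-14/6.63×10^-34 = 3.03×10^19 Hz.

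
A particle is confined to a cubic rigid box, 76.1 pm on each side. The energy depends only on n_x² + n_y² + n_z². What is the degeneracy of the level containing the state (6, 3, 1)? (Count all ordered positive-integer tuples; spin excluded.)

The level has n_x² + n_y² + n_z² = 46. The ordered positive-integer solutions are (1, 3, 6), (1, 6, 3), (3, 1, 6), (3, 6, 1), (6, 1, 3), (6, 3, 1).
That gives 6 states.

degeneracy = 6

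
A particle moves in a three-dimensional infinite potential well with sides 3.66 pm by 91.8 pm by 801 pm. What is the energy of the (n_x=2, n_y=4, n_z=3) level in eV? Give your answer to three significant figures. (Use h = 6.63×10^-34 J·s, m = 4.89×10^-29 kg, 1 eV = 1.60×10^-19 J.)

For a 3D rectangular well E = (h²/8m)·Σ n_i²/L_i² = (6.63×10^-34)²/(8·4.89×10^-29) · [2²/(3.66 pm)² + 4²/(91.8 pm)² + 3²/(801 pm)²].
Evaluating gives E = 3.377×10^-16 J = 2.11×10^3 eV.

E = 2.11×10^3 eV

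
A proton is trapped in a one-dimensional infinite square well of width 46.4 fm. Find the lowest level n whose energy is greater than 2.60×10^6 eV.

n = 6

E_1 = h²/(8m_pL²) = 1.524×10^-14 J = 9.513×10^4 eV.
Need n² > 2.60×10^6/9.513×10^4 = 27.33, i.e. n > 5.228.
The smallest integer satisfying this is n = 6.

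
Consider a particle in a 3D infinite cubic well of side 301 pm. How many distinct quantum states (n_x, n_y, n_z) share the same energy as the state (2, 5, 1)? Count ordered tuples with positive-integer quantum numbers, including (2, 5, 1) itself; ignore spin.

degeneracy = 6

The level has n_x² + n_y² + n_z² = 30. The ordered positive-integer solutions are (1, 2, 5), (1, 5, 2), (2, 1, 5), (2, 5, 1), (5, 1, 2), (5, 2, 1).
That gives 6 states.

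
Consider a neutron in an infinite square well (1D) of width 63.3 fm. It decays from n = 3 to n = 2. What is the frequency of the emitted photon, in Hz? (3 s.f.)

f = 6.17×10^19 Hz

E_1 = h²/(8m_nL²) = 8.177×10^-15 J and ΔE = (3² − 2²)E_1 = 4.089×10^-14 J.
f = ΔE/h = 4.089×10^-14/6.626×10^-34 = 6.17×10^19 Hz.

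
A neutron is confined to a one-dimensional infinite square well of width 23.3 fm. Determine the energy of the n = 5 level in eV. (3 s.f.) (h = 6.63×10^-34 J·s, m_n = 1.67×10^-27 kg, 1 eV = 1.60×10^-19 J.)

E_5 = 9.47×10^6 eV

For an infinite well E_n = n²h²/(8m_nL²), so E_1 = h²/(8m_nL²) = (6.63×10^-34)²/(8·1.67×10^-27·(2.33×10^-14 m)²) = 6.061×10^-14 J.
Then E_5 = 5²·E_1 = 25·6.061×10^-14 J = 1.515×10^-12 J.
Converting, E_5 = 1.515×10^-12 J / (1.60×10^-19 J/eV) = 9.47×10^6 eV.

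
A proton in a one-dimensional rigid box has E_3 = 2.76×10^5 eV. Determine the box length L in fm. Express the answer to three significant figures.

L = 81.7 fm

From E_n = n²h²/(8m_pL²), L = n·h/√(8m_pE_n).
E_3 = 2.76×10^5 eV = 4.422×10^-14 J, so L = 3·6.626×10^-34/√(8·1.673×10^-27·4.422×10^-14) = 8.17×10^-14 m = 81.7 fm.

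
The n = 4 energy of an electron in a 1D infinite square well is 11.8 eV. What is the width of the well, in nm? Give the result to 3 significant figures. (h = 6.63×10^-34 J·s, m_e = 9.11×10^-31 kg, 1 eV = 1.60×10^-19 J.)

L = 0.715 nm

From E_n = n²h²/(8m_eL²), L = n·h/√(8m_eE_n).
E_4 = 11.8 eV = 1.888×10^-18 J, so L = 4·6.63×10^-34/√(8·9.11×10^-31·1.888×10^-18) = 7.15×10^-10 m = 0.715 nm.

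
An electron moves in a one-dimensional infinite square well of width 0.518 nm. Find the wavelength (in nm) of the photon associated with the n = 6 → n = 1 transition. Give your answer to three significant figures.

λ = 25.3 nm

E_1 = h²/(8m_eL²) = 2.245×10^-19 J, so ΔE = (6² − 1²)E_1 = 7.857×10^-18 J.
λ = hc/ΔE = (6.626×10^-34·2.998×10^8)/7.857×10^-18 = 2.53×10^-8 m = 25.3 nm.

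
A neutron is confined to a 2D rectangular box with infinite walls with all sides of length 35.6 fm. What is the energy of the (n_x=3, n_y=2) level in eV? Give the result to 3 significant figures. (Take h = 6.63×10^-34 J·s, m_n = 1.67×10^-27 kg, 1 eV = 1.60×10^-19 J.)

For a 2D rectangular well E = (h²/8m_n)·Σ n_i²/L_i² = (6.63×10^-34)²/(8·1.67×10^-27) · [3²/(35.6 fm)² + 2²/(35.6 fm)²].
Evaluating gives E = 3.375×10^-13 J = 2.11×10^6 eV.

E = 2.11×10^6 eV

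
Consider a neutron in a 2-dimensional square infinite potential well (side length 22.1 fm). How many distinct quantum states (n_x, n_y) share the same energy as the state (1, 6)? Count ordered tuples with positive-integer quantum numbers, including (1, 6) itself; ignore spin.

degeneracy = 2

The level has n_x² + n_y² = 37. The ordered positive-integer solutions are (1, 6), (6, 1).
That gives 2 states.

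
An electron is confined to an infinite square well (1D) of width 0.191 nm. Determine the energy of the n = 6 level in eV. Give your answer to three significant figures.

For an infinite well E_n = n²h²/(8m_eL²), so E_1 = h²/(8m_eL²) = (6.626×10^-34)²/(8·9.109×10^-31·(1.91×10^-10 m)²) = 1.651×10^-18 J.
Then E_6 = 6²·E_1 = 36·1.651×10^-18 J = 5.944×10^-17 J.
Converting, E_6 = 5.944×10^-17 J / (1.602×10^-19 J/eV) = 371 eV.

E_6 = 371 eV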